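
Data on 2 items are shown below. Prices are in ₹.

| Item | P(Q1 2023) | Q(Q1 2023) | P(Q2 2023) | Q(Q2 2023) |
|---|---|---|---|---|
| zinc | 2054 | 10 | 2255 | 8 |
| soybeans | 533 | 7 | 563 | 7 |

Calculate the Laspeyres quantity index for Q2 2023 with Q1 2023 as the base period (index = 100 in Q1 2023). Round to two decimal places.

Laspeyres quantity index uses base-period prices as weights.
ΣP(Q1 2023)·Q(Q2 2023) = 2054×8 + 533×7 = 16432 + 3731 = 20163
ΣP(Q1 2023)·Q(Q1 2023) = 2054×10 + 533×7 = 20540 + 3731 = 24271
Index = 20163 / 24271 × 100 = 83.0745

83.07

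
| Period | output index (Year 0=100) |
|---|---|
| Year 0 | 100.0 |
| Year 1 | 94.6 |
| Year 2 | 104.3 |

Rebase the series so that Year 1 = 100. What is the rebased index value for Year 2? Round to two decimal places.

Rebased(Year 2) = 104.3 / 94.6 × 100 = 110.2537

110.25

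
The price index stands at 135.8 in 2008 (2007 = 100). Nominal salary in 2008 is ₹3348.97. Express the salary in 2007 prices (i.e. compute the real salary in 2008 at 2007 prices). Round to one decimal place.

2466.1

Real = Nominal ÷ (Index/100) = 3348.97 ÷ (135.8/100)
     = 3348.97 ÷ 1.358 = 2466.1046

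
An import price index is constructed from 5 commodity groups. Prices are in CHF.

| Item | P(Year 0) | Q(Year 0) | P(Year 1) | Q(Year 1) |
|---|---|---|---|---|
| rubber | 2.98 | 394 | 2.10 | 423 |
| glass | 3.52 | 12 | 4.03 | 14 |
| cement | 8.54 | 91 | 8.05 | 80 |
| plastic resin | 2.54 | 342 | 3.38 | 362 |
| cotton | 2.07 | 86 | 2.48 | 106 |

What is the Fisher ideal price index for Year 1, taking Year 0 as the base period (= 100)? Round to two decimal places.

Laspeyres component (base-period weights):
ΣP(Year 1)Q(Year 0) = 2.10×394 + 4.03×12 + 8.05×91 + 3.38×342 + 2.48×86 = 827.4 + 48.36 + 732.55 + 1155.96 + 213.28 = 2977.55
ΣP(Year 0)Q(Year 0) = 2.98×394 + 3.52×12 + 8.54×91 + 2.54×342 + 2.07×86 = 1174.12 + 42.24 + 777.14 + 868.68 + 178.02 = 3040.2
L = 2977.55 / 3040.2 × 100 = 97.9393
Paasche component (current-period weights):
ΣP(Year 1)Q(Year 1) = 2.10×423 + 4.03×14 + 8.05×80 + 3.38×362 + 2.48×106 = 888.3 + 56.42 + 644 + 1223.56 + 262.88 = 3075.16
ΣP(Year 0)Q(Year 1) = 2.98×423 + 3.52×14 + 8.54×80 + 2.54×362 + 2.07×106 = 1260.54 + 49.28 + 683.2 + 919.48 + 219.42 = 3131.92
P = 3075.16 / 3131.92 × 100 = 98.1877
Fisher = √(L × P) = √(97.9393 × 98.1877) = 98.0634

98.06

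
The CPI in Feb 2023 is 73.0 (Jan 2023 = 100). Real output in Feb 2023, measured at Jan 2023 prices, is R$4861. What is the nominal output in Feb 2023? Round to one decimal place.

3548.5

Nominal = Real × (Index/100) = 4861 × (73.0/100)
        = 4861 × 0.730 = 3548.5300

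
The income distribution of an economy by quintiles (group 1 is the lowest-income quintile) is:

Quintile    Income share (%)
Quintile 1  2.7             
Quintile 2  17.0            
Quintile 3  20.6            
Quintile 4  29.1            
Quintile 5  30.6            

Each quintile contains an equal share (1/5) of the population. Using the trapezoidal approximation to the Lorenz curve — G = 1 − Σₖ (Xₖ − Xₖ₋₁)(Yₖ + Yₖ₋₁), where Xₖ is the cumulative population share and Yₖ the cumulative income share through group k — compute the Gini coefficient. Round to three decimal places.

Cumulative income shares Yₖ: 0.0270, 0.1970, 0.4030, 0.6940, 1.0000
Σ (Xₖ−Xₖ₋₁)(Yₖ+Yₖ₋₁) = (1/5)(0.0270+0.0000) + (1/5)(0.1970+0.0270) + (1/5)(0.4030+0.1970) + (1/5)(0.6940+0.4030) + (1/5)(1.0000+0.6940)
  = 0.0054 + 0.0448 + 0.1200 + 0.2194 + 0.3388 = 0.7284
G = 1 − 0.7284 = 0.2716

0.272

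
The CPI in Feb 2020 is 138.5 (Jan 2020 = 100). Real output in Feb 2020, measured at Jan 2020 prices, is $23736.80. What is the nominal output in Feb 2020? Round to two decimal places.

32875.47

Nominal = Real × (Index/100) = 23736.80 × (138.5/100)
        = 23736.80 × 1.385 = 32875.4680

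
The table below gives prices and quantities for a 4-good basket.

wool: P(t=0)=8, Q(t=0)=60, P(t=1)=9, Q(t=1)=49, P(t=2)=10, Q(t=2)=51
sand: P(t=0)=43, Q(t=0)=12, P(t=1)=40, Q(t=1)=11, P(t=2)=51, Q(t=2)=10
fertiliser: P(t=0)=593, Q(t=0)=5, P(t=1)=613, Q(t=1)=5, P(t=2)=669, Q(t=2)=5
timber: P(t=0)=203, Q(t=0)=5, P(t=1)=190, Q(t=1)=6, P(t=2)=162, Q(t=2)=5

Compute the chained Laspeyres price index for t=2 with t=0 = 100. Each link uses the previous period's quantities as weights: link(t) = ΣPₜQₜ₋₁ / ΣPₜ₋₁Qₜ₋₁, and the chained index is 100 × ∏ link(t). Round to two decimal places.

106.80

Link t=0→t=1:
ΣP(t=1)Q(t=0) = 9×60 + 40×12 + 613×5 + 190×5 = 540 + 480 + 3065 + 950 = 5035
ΣP(t=0)Q(t=0) = 8×60 + 43×12 + 593×5 + 203×5 = 480 + 516 + 2965 + 1015 = 4976
link = 5035/4976 = 1.011857
Link t=1→t=2:
ΣP(t=2)Q(t=1) = 10×49 + 51×11 + 669×5 + 162×6 = 490 + 561 + 3345 + 972 = 5368
ΣP(t=1)Q(t=1) = 9×49 + 40×11 + 613×5 + 190×6 = 441 + 440 + 3065 + 1140 = 5086
link = 5368/5086 = 1.055446
Chained index = 100 × 1.011857 × 1.055446 = 106.7961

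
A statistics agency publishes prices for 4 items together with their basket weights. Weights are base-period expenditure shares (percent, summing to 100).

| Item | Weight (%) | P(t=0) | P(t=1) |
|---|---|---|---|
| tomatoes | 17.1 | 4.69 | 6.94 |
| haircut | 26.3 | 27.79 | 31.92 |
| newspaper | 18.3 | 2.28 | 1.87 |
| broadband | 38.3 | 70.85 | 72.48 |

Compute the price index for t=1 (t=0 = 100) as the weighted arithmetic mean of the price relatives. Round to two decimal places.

tomatoes: 17.1 × (6.94/4.69) = 17.1 × 1.479744 = 25.3036
haircut: 26.3 × (31.92/27.79) = 26.3 × 1.148615 = 30.2086
newspaper: 18.3 × (1.87/2.28) = 18.3 × 0.820175 = 15.0092
broadband: 38.3 × (72.48/70.85) = 38.3 × 1.023006 = 39.1811
Index = Σ wᵢ·(p₁ᵢ/p₀ᵢ) = 25.3036 + 30.2086 + 15.0092 + 39.1811 = 109.7025

109.70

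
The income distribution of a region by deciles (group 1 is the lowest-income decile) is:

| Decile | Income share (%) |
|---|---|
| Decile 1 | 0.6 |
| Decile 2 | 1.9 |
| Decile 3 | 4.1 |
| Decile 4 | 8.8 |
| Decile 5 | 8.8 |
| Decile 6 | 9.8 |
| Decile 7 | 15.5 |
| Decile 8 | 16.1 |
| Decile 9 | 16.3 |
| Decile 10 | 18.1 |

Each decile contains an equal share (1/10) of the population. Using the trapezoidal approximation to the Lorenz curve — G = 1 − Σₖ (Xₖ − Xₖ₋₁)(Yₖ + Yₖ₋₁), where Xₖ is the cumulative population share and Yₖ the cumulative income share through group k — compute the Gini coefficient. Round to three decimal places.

Cumulative income shares Yₖ: 0.0060, 0.0250, 0.0660, 0.1540, 0.2420, 0.3400, 0.4950, 0.6560, 0.8190, 1.0000
Σ (Xₖ−Xₖ₋₁)(Yₖ+Yₖ₋₁) = (1/10)(0.0060+0.0000) + (1/10)(0.0250+0.0060) + (1/10)(0.0660+0.0250) + (1/10)(0.1540+0.0660) + (1/10)(0.2420+0.1540) + (1/10)(0.3400+0.2420) + (1/10)(0.4950+0.3400) + (1/10)(0.6560+0.4950) + (1/10)(0.8190+0.6560) + (1/10)(1.0000+0.8190)
  = 0.0006 + 0.0031 + 0.0091 + 0.0220 + 0.0396 + 0.0582 + 0.0835 + 0.1151 + 0.1475 + 0.1819 = 0.6606
G = 1 − 0.6606 = 0.3394

0.339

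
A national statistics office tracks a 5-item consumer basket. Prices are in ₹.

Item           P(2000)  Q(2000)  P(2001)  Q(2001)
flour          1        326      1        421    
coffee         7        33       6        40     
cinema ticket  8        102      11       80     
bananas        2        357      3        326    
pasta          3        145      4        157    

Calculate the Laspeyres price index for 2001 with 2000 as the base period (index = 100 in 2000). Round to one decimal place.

130.7

Laspeyres price index uses base-period quantities as weights.
ΣP(2001)·Q(2000) = 1×326 + 6×33 + 11×102 + 3×357 + 4×145 = 326 + 198 + 1122 + 1071 + 580 = 3297
ΣP(2000)·Q(2000) = 1×326 + 7×33 + 8×102 + 2×357 + 3×145 = 326 + 231 + 816 + 714 + 435 = 2522
Index = 3297 / 2522 × 100 = 130.7296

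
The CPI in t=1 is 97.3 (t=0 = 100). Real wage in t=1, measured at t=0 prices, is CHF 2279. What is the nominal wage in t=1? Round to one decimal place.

2217.5

Nominal = Real × (Index/100) = 2279 × (97.3/100)
        = 2279 × 0.973 = 2217.4670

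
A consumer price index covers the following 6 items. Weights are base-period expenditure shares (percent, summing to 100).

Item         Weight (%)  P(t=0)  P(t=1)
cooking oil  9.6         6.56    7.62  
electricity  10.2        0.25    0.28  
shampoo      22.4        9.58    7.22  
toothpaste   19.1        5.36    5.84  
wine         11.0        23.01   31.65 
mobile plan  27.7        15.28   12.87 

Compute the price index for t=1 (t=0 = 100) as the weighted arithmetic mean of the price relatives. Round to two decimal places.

cooking oil: 9.6 × (7.62/6.56) = 9.6 × 1.161585 = 11.1512
electricity: 10.2 × (0.28/0.25) = 10.2 × 1.120000 = 11.4240
shampoo: 22.4 × (7.22/9.58) = 22.4 × 0.753653 = 16.8818
toothpaste: 19.1 × (5.84/5.36) = 19.1 × 1.089552 = 20.8104
wine: 11.0 × (31.65/23.01) = 11.0 × 1.375489 = 15.1304
mobile plan: 27.7 × (12.87/15.28) = 27.7 × 0.842277 = 23.3311
Index = Σ wᵢ·(p₁ᵢ/p₀ᵢ) = 11.1512 + 11.4240 + 16.8818 + 20.8104 + 15.1304 + 23.3311 = 98.7290

98.73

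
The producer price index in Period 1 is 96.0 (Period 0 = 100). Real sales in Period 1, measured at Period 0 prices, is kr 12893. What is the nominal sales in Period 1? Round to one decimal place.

12377.3

Nominal = Real × (Index/100) = 12893 × (96.0/100)
        = 12893 × 0.960 = 12377.2800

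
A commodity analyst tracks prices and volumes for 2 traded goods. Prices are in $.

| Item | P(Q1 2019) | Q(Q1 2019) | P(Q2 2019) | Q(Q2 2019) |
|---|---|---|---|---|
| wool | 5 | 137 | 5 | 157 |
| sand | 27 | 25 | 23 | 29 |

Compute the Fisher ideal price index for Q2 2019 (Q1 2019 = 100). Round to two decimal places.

Laspeyres component (base-period weights):
ΣP(Q2 2019)Q(Q1 2019) = 5×137 + 23×25 = 685 + 575 = 1260
ΣP(Q1 2019)Q(Q1 2019) = 5×137 + 27×25 = 685 + 675 = 1360
L = 1260 / 1360 × 100 = 92.6471
Paasche component (current-period weights):
ΣP(Q2 2019)Q(Q2 2019) = 5×157 + 23×29 = 785 + 667 = 1452
ΣP(Q1 2019)Q(Q2 2019) = 5×157 + 27×29 = 785 + 783 = 1568
P = 1452 / 1568 × 100 = 92.6020
Fisher = √(L × P) = √(92.6471 × 92.6020) = 92.6245

92.62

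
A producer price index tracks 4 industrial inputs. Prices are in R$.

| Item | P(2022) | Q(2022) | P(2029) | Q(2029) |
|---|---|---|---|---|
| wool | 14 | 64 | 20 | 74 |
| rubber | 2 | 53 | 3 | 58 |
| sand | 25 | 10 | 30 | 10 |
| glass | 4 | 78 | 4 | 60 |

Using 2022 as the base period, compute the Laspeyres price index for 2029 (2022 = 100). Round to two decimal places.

131.14

Laspeyres price index uses base-period quantities as weights.
ΣP(2029)·Q(2022) = 20×64 + 3×53 + 30×10 + 4×78 = 1280 + 159 + 300 + 312 = 2051
ΣP(2022)·Q(2022) = 14×64 + 2×53 + 25×10 + 4×78 = 896 + 106 + 250 + 312 = 1564
Index = 2051 / 1564 × 100 = 131.1381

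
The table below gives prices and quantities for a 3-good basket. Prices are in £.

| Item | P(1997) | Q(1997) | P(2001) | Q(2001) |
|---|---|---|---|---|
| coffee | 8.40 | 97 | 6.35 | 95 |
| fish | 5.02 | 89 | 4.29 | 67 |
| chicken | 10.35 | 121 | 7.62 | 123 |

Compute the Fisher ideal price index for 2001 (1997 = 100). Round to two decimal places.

Laspeyres component (base-period weights):
ΣP(2001)Q(1997) = 6.35×97 + 4.29×89 + 7.62×121 = 615.95 + 381.81 + 922.02 = 1919.78
ΣP(1997)Q(1997) = 8.40×97 + 5.02×89 + 10.35×121 = 814.8 + 446.78 + 1252.35 = 2513.93
L = 1919.78 / 2513.93 × 100 = 76.3657
Paasche component (current-period weights):
ΣP(2001)Q(2001) = 6.35×95 + 4.29×67 + 7.62×123 = 603.25 + 287.43 + 937.26 = 1827.94
ΣP(1997)Q(2001) = 8.40×95 + 5.02×67 + 10.35×123 = 798 + 336.34 + 1273.05 = 2407.39
P = 1827.94 / 2407.39 × 100 = 75.9304
Fisher = √(L × P) = √(76.3657 × 75.9304) = 76.1477

76.15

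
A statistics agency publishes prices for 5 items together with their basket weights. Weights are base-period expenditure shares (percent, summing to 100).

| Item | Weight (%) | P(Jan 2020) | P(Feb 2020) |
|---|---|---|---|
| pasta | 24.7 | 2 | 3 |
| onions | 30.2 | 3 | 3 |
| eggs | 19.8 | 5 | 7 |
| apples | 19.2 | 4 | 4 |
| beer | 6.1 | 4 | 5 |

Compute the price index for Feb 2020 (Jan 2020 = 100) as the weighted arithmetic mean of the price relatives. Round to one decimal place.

pasta: 24.7 × (3/2) = 24.7 × 1.500000 = 37.0500
onions: 30.2 × (3/3) = 30.2 × 1.000000 = 30.2000
eggs: 19.8 × (7/5) = 19.8 × 1.400000 = 27.7200
apples: 19.2 × (4/4) = 19.2 × 1.000000 = 19.2000
beer: 6.1 × (5/4) = 6.1 × 1.250000 = 7.6250
Index = Σ wᵢ·(p₁ᵢ/p₀ᵢ) = 37.0500 + 30.2000 + 27.7200 + 19.2000 + 7.6250 = 121.7950

121.8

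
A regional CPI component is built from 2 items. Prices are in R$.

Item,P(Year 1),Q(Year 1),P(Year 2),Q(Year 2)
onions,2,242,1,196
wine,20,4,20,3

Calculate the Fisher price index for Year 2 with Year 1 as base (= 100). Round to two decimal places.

Laspeyres component (base-period weights):
ΣP(Year 2)Q(Year 1) = 1×242 + 20×4 = 242 + 80 = 322
ΣP(Year 1)Q(Year 1) = 2×242 + 20×4 = 484 + 80 = 564
L = 322 / 564 × 100 = 57.0922
Paasche component (current-period weights):
ΣP(Year 2)Q(Year 2) = 1×196 + 20×3 = 196 + 60 = 256
ΣP(Year 1)Q(Year 2) = 2×196 + 20×3 = 392 + 60 = 452
P = 256 / 452 × 100 = 56.6372
Fisher = √(L × P) = √(57.0922 × 56.6372) = 56.8642

56.86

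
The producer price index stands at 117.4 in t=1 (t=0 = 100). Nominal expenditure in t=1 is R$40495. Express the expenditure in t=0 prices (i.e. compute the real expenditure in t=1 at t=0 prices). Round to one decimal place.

Real = Nominal ÷ (Index/100) = 40495 ÷ (117.4/100)
     = 40495 ÷ 1.174 = 34493.1857

34493.2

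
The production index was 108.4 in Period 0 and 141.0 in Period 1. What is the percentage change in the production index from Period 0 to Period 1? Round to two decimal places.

Change = (141.0 − 108.4) / 108.4 × 100
       = 32.6 / 108.4 × 100 = 30.0738%

30.07%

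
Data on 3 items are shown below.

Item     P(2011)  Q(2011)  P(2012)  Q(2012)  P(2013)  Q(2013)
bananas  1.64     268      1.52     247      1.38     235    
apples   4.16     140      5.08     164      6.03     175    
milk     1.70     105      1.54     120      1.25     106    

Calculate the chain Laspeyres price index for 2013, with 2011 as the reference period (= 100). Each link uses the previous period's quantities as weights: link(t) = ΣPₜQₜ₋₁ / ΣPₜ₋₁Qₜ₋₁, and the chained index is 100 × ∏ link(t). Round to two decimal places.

113.27

Link 2011→2012:
ΣP(2012)Q(2011) = 1.52×268 + 5.08×140 + 1.54×105 = 407.36 + 711.2 + 161.7 = 1280.26
ΣP(2011)Q(2011) = 1.64×268 + 4.16×140 + 1.70×105 = 439.52 + 582.4 + 178.5 = 1200.42
link = 1280.26/1200.42 = 1.066510
Link 2012→2013:
ΣP(2013)Q(2012) = 1.38×247 + 6.03×164 + 1.25×120 = 340.86 + 988.92 + 150 = 1479.78
ΣP(2012)Q(2012) = 1.52×247 + 5.08×164 + 1.54×120 = 375.44 + 833.12 + 184.8 = 1393.36
link = 1479.78/1393.36 = 1.062023
Chained index = 100 × 1.066510 × 1.062023 = 113.2658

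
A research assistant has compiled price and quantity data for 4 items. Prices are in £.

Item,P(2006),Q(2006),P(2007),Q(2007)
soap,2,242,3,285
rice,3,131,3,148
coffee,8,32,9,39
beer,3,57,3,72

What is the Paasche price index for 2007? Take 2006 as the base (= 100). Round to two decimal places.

121.01

Paasche price index uses current-period quantities as weights.
ΣP(2007)·Q(2007) = 3×285 + 3×148 + 9×39 + 3×72 = 855 + 444 + 351 + 216 = 1866
ΣP(2006)·Q(2007) = 2×285 + 3×148 + 8×39 + 3×72 = 570 + 444 + 312 + 216 = 1542
Index = 1866 / 1542 × 100 = 121.0117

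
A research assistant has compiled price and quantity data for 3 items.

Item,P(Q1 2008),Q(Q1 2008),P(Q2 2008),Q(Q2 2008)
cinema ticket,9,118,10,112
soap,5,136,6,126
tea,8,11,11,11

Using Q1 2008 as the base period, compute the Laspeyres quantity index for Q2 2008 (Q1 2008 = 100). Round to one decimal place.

94.3

Laspeyres quantity index uses base-period prices as weights.
ΣP(Q1 2008)·Q(Q2 2008) = 9×112 + 5×126 + 8×11 = 1008 + 630 + 88 = 1726
ΣP(Q1 2008)·Q(Q1 2008) = 9×118 + 5×136 + 8×11 = 1062 + 680 + 88 = 1830
Index = 1726 / 1830 × 100 = 94.3169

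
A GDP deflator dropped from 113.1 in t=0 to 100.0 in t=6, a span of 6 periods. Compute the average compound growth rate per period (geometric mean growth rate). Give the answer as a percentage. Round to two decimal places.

-2.03%

Growth factor = (100.0/113.1)^(1/6) = (0.884173)^(1/6) = 0.979692
Growth rate = 0.979692 − 1 = -0.020308 = -2.0308%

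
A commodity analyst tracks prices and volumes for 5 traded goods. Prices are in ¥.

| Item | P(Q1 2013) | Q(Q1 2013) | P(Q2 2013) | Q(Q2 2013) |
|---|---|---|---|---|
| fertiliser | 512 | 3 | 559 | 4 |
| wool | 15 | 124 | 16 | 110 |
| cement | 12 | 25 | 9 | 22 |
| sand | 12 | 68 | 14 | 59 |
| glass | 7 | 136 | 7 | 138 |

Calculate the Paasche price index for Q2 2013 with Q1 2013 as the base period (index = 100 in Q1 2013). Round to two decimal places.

Paasche price index uses current-period quantities as weights.
ΣP(Q2 2013)·Q(Q2 2013) = 559×4 + 16×110 + 9×22 + 14×59 + 7×138 = 2236 + 1760 + 198 + 826 + 966 = 5986
ΣP(Q1 2013)·Q(Q2 2013) = 512×4 + 15×110 + 12×22 + 12×59 + 7×138 = 2048 + 1650 + 264 + 708 + 966 = 5636
Index = 5986 / 5636 × 100 = 106.2101

106.21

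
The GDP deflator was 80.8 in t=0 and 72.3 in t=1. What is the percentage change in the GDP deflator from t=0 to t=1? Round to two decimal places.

Change = (72.3 − 80.8) / 80.8 × 100
       = -8.5 / 80.8 × 100 = -10.5198%

-10.52%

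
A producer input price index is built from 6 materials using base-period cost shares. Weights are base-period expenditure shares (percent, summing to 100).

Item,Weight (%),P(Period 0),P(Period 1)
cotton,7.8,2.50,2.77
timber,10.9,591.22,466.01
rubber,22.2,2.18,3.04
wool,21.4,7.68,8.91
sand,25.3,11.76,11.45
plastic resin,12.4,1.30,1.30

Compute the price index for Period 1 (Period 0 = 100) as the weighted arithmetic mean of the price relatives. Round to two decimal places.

110.05

cotton: 7.8 × (2.77/2.50) = 7.8 × 1.108000 = 8.6424
timber: 10.9 × (466.01/591.22) = 10.9 × 0.788218 = 8.5916
rubber: 22.2 × (3.04/2.18) = 22.2 × 1.394495 = 30.9578
wool: 21.4 × (8.91/7.68) = 21.4 × 1.160156 = 24.8273
sand: 25.3 × (11.45/11.76) = 25.3 × 0.973639 = 24.6331
plastic resin: 12.4 × (1.30/1.30) = 12.4 × 1.000000 = 12.4000
Index = Σ wᵢ·(p₁ᵢ/p₀ᵢ) = 8.6424 + 8.5916 + 30.9578 + 24.8273 + 24.6331 + 12.4000 = 110.0522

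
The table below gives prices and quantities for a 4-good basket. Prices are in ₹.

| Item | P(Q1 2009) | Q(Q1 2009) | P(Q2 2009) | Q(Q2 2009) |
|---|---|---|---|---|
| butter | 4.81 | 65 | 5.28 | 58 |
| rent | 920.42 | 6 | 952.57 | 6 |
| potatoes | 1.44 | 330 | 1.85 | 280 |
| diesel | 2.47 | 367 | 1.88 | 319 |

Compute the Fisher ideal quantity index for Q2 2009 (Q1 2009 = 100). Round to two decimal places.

96.95

Laspeyres component (base-period weights):
ΣP(Q1 2009)Q(Q2 2009) = 4.81×58 + 920.42×6 + 1.44×280 + 2.47×319 = 278.98 + 5522.52 + 403.2 + 787.93 = 6992.63
ΣP(Q1 2009)Q(Q1 2009) = 4.81×65 + 920.42×6 + 1.44×330 + 2.47×367 = 312.65 + 5522.52 + 475.2 + 906.49 = 7216.86
L = 6992.63 / 7216.86 × 100 = 96.8930
Paasche component (current-period weights):
ΣP(Q2 2009)Q(Q2 2009) = 5.28×58 + 952.57×6 + 1.85×280 + 1.88×319 = 306.24 + 5715.42 + 518 + 599.72 = 7139.38
ΣP(Q2 2009)Q(Q1 2009) = 5.28×65 + 952.57×6 + 1.85×330 + 1.88×367 = 343.2 + 5715.42 + 610.5 + 689.96 = 7359.08
P = 7139.38 / 7359.08 × 100 = 97.0146
Fisher = √(L × P) = √(96.8930 × 97.0146) = 96.9538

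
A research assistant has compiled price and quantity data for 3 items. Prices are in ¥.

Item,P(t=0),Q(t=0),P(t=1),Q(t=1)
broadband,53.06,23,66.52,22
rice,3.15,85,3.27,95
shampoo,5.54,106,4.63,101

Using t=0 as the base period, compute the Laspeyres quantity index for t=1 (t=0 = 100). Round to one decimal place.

Laspeyres quantity index uses base-period prices as weights.
ΣP(t=0)·Q(t=1) = 53.06×22 + 3.15×95 + 5.54×101 = 1167.32 + 299.25 + 559.54 = 2026.11
ΣP(t=0)·Q(t=0) = 53.06×23 + 3.15×85 + 5.54×106 = 1220.38 + 267.75 + 587.24 = 2075.37
Index = 2026.11 / 2075.37 × 100 = 97.6264

97.6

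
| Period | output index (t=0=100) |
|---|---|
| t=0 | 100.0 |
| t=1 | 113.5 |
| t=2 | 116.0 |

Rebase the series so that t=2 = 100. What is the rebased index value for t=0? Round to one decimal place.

86.2

Rebased(t=0) = 100.0 / 116.0 × 100 = 86.2069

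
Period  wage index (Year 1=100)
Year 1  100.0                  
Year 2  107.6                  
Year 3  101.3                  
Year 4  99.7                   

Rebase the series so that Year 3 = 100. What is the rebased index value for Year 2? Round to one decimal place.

Rebased(Year 2) = 107.6 / 101.3 × 100 = 106.2192

106.2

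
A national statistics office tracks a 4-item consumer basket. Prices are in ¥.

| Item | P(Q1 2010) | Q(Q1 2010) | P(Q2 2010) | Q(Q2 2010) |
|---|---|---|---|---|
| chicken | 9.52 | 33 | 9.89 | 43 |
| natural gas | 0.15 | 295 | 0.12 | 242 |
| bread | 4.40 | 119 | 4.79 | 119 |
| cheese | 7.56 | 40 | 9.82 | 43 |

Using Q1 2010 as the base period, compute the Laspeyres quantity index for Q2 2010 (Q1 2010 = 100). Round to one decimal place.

109.3

Laspeyres quantity index uses base-period prices as weights.
ΣP(Q1 2010)·Q(Q2 2010) = 9.52×43 + 0.15×242 + 4.40×119 + 7.56×43 = 409.36 + 36.3 + 523.6 + 325.08 = 1294.34
ΣP(Q1 2010)·Q(Q1 2010) = 9.52×33 + 0.15×295 + 4.40×119 + 7.56×40 = 314.16 + 44.25 + 523.6 + 302.4 = 1184.41
Index = 1294.34 / 1184.41 × 100 = 109.2814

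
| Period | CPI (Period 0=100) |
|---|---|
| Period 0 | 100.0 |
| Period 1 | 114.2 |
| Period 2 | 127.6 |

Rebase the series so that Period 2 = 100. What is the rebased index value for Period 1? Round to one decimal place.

89.5

Rebased(Period 1) = 114.2 / 127.6 × 100 = 89.4984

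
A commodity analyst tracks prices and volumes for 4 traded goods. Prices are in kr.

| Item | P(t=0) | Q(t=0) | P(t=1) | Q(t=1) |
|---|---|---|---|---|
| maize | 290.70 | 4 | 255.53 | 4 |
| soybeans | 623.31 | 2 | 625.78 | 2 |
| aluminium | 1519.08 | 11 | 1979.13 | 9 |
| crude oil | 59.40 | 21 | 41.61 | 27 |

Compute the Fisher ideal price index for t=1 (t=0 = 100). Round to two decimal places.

Laspeyres component (base-period weights):
ΣP(t=1)Q(t=0) = 255.53×4 + 625.78×2 + 1979.13×11 + 41.61×21 = 1022.12 + 1251.56 + 21770.43 + 873.81 = 24917.92
ΣP(t=0)Q(t=0) = 290.70×4 + 623.31×2 + 1519.08×11 + 59.40×21 = 1162.8 + 1246.62 + 16709.88 + 1247.4 = 20366.7
L = 24917.92 / 20366.7 × 100 = 122.3464
Paasche component (current-period weights):
ΣP(t=1)Q(t=1) = 255.53×4 + 625.78×2 + 1979.13×9 + 41.61×27 = 1022.12 + 1251.56 + 17812.17 + 1123.47 = 21209.32
ΣP(t=0)Q(t=1) = 290.70×4 + 623.31×2 + 1519.08×9 + 59.40×27 = 1162.8 + 1246.62 + 13671.72 + 1603.8 = 17684.94
P = 21209.32 / 17684.94 × 100 = 119.9287
Fisher = √(L × P) = √(122.3464 × 119.9287) = 121.1315

121.13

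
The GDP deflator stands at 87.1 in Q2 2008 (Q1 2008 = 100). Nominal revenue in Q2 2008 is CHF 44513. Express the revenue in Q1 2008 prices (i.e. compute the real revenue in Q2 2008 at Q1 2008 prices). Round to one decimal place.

Real = Nominal ÷ (Index/100) = 44513 ÷ (87.1/100)
     = 44513 ÷ 0.871 = 51105.6257

51105.6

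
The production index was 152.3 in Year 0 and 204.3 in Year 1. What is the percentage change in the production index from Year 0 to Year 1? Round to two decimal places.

34.14%

Change = (204.3 − 152.3) / 152.3 × 100
       = 52.0 / 152.3 × 100 = 34.1431%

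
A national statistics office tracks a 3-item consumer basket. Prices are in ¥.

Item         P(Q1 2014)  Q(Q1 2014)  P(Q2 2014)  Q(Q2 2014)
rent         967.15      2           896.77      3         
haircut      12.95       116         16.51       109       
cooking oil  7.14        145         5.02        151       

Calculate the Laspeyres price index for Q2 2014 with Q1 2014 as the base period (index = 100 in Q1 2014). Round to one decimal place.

Laspeyres price index uses base-period quantities as weights.
ΣP(Q2 2014)·Q(Q1 2014) = 896.77×2 + 16.51×116 + 5.02×145 = 1793.54 + 1915.16 + 727.9 = 4436.6
ΣP(Q1 2014)·Q(Q1 2014) = 967.15×2 + 12.95×116 + 7.14×145 = 1934.3 + 1502.2 + 1035.3 = 4471.8
Index = 4436.6 / 4471.8 × 100 = 99.2128

99.2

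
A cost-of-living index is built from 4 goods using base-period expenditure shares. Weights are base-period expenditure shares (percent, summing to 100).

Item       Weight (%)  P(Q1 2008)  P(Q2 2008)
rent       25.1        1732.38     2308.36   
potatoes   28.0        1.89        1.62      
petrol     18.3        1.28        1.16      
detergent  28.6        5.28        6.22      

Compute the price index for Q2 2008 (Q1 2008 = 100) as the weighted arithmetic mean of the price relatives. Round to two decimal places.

107.72

rent: 25.1 × (2308.36/1732.38) = 25.1 × 1.332479 = 33.4452
potatoes: 28.0 × (1.62/1.89) = 28.0 × 0.857143 = 24.0000
petrol: 18.3 × (1.16/1.28) = 18.3 × 0.906250 = 16.5844
detergent: 28.6 × (6.22/5.28) = 28.6 × 1.178030 = 33.6917
Index = Σ wᵢ·(p₁ᵢ/p₀ᵢ) = 33.4452 + 24.0000 + 16.5844 + 33.6917 = 107.7213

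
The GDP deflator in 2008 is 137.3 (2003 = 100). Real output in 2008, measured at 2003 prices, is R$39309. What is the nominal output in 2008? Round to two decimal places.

53971.26

Nominal = Real × (Index/100) = 39309 × (137.3/100)
        = 39309 × 1.373 = 53971.2570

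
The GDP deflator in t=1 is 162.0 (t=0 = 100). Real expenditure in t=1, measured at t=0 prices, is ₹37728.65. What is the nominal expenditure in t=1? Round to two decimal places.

Nominal = Real × (Index/100) = 37728.65 × (162.0/100)
        = 37728.65 × 1.620 = 61120.4130

61120.41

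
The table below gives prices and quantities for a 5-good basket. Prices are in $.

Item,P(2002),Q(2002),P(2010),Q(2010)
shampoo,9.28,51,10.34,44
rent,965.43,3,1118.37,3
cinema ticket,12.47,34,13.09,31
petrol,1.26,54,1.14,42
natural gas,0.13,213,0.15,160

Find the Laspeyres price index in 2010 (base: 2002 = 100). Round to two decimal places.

Laspeyres price index uses base-period quantities as weights.
ΣP(2010)·Q(2002) = 10.34×51 + 1118.37×3 + 13.09×34 + 1.14×54 + 0.15×213 = 527.34 + 3355.11 + 445.06 + 61.56 + 31.95 = 4421.02
ΣP(2002)·Q(2002) = 9.28×51 + 965.43×3 + 12.47×34 + 1.26×54 + 0.13×213 = 473.28 + 2896.29 + 423.98 + 68.04 + 27.69 = 3889.28
Index = 4421.02 / 3889.28 × 100 = 113.6719

113.67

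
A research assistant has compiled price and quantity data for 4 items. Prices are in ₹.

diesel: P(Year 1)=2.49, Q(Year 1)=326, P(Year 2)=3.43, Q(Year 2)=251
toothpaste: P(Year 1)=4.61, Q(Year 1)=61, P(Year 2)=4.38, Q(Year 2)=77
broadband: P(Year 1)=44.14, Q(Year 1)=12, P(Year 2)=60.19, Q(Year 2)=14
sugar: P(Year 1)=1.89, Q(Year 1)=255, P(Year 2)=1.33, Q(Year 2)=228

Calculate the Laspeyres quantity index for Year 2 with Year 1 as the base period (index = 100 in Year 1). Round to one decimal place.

Laspeyres quantity index uses base-period prices as weights.
ΣP(Year 1)·Q(Year 2) = 2.49×251 + 4.61×77 + 44.14×14 + 1.89×228 = 624.99 + 354.97 + 617.96 + 430.92 = 2028.84
ΣP(Year 1)·Q(Year 1) = 2.49×326 + 4.61×61 + 44.14×12 + 1.89×255 = 811.74 + 281.21 + 529.68 + 481.95 = 2104.58
Index = 2028.84 / 2104.58 × 100 = 96.4012

96.4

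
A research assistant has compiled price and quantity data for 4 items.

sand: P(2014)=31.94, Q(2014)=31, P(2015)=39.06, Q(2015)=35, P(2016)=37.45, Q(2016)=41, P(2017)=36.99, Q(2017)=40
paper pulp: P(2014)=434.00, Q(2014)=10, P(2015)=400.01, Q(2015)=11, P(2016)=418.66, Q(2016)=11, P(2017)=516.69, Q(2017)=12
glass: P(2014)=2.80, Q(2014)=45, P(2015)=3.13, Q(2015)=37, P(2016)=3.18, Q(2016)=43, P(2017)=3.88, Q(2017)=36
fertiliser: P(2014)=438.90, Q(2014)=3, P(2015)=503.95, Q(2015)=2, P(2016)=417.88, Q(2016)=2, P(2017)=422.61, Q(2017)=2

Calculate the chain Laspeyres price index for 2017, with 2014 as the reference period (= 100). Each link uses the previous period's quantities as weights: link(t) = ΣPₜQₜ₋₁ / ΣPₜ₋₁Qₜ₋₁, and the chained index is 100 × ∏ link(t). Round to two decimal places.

116.63

Link 2014→2015:
ΣP(2015)Q(2014) = 39.06×31 + 400.01×10 + 3.13×45 + 503.95×3 = 1210.86 + 4000.1 + 140.85 + 1511.85 = 6863.66
ΣP(2014)Q(2014) = 31.94×31 + 434.00×10 + 2.80×45 + 438.90×3 = 990.14 + 4340 + 126 + 1316.7 = 6772.84
link = 6863.66/6772.84 = 1.013409
Link 2015→2016:
ΣP(2016)Q(2015) = 37.45×35 + 418.66×11 + 3.18×37 + 417.88×2 = 1310.75 + 4605.26 + 117.66 + 835.76 = 6869.43
ΣP(2015)Q(2015) = 39.06×35 + 400.01×11 + 3.13×37 + 503.95×2 = 1367.1 + 4400.11 + 115.81 + 1007.9 = 6890.92
link = 6869.43/6890.92 = 0.996881
Link 2016→2017:
ΣP(2017)Q(2016) = 36.99×41 + 516.69×11 + 3.88×43 + 422.61×2 = 1516.59 + 5683.59 + 166.84 + 845.22 = 8212.24
ΣP(2016)Q(2016) = 37.45×41 + 418.66×11 + 3.18×43 + 417.88×2 = 1535.45 + 4605.26 + 136.74 + 835.76 = 7113.21
link = 8212.24/7113.21 = 1.154505
Chained index = 100 × 1.013409 × 0.996881 × 1.154505 = 116.6338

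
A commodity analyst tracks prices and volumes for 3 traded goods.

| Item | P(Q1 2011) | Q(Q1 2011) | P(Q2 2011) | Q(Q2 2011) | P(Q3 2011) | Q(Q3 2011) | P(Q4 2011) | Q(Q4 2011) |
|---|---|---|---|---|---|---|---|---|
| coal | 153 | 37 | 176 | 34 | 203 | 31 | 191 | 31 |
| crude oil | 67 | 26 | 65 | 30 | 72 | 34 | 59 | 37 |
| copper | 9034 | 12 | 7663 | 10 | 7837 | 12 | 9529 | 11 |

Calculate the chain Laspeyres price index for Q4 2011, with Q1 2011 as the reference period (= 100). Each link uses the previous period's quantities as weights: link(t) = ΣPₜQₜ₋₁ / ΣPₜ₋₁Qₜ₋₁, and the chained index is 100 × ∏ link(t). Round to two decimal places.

106.37

Link Q1 2011→Q2 2011:
ΣP(Q2 2011)Q(Q1 2011) = 176×37 + 65×26 + 7663×12 = 6512 + 1690 + 91956 = 100158
ΣP(Q1 2011)Q(Q1 2011) = 153×37 + 67×26 + 9034×12 = 5661 + 1742 + 108408 = 115811
link = 100158/115811 = 0.864840
Link Q2 2011→Q3 2011:
ΣP(Q3 2011)Q(Q2 2011) = 203×34 + 72×30 + 7837×10 = 6902 + 2160 + 78370 = 87432
ΣP(Q2 2011)Q(Q2 2011) = 176×34 + 65×30 + 7663×10 = 5984 + 1950 + 76630 = 84564
link = 87432/84564 = 1.033915
Link Q3 2011→Q4 2011:
ΣP(Q4 2011)Q(Q3 2011) = 191×31 + 59×34 + 9529×12 = 5921 + 2006 + 114348 = 122275
ΣP(Q3 2011)Q(Q3 2011) = 203×31 + 72×34 + 7837×12 = 6293 + 2448 + 94044 = 102785
link = 122275/102785 = 1.189619
Chained index = 100 × 0.864840 × 1.033915 × 1.189619 = 106.3723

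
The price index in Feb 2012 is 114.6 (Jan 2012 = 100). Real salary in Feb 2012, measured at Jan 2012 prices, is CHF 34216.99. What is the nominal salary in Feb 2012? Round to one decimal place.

Nominal = Real × (Index/100) = 34216.99 × (114.6/100)
        = 34216.99 × 1.146 = 39212.6705

39212.7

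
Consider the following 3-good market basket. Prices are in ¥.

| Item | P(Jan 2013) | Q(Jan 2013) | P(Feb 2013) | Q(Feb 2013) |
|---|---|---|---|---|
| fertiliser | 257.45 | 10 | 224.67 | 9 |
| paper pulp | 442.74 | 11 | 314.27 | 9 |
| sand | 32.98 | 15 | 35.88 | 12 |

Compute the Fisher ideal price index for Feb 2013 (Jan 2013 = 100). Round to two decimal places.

Laspeyres component (base-period weights):
ΣP(Feb 2013)Q(Jan 2013) = 224.67×10 + 314.27×11 + 35.88×15 = 2246.7 + 3456.97 + 538.2 = 6241.87
ΣP(Jan 2013)Q(Jan 2013) = 257.45×10 + 442.74×11 + 32.98×15 = 2574.5 + 4870.14 + 494.7 = 7939.34
L = 6241.87 / 7939.34 × 100 = 78.6195
Paasche component (current-period weights):
ΣP(Feb 2013)Q(Feb 2013) = 224.67×9 + 314.27×9 + 35.88×12 = 2022.03 + 2828.43 + 430.56 = 5281.02
ΣP(Jan 2013)Q(Feb 2013) = 257.45×9 + 442.74×9 + 32.98×12 = 2317.05 + 3984.66 + 395.76 = 6697.47
P = 5281.02 / 6697.47 × 100 = 78.8510
Fisher = √(L × P) = √(78.6195 × 78.8510) = 78.7352

78.74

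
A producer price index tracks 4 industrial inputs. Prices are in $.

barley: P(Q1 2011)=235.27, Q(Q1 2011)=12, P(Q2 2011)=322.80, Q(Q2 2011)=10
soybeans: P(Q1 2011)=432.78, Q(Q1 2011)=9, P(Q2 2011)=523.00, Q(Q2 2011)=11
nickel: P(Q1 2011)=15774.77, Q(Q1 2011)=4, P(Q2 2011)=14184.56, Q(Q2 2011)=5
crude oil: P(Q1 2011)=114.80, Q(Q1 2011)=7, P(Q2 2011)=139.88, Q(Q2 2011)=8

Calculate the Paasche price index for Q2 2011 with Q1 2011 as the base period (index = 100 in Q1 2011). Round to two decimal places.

93.23

Paasche price index uses current-period quantities as weights.
ΣP(Q2 2011)·Q(Q2 2011) = 322.80×10 + 523.00×11 + 14184.56×5 + 139.88×8 = 3228 + 5753 + 70922.8 + 1119.04 = 81022.84
ΣP(Q1 2011)·Q(Q2 2011) = 235.27×10 + 432.78×11 + 15774.77×5 + 114.80×8 = 2352.7 + 4760.58 + 78873.85 + 918.4 = 86905.53
Index = 81022.84 / 86905.53 × 100 = 93.2309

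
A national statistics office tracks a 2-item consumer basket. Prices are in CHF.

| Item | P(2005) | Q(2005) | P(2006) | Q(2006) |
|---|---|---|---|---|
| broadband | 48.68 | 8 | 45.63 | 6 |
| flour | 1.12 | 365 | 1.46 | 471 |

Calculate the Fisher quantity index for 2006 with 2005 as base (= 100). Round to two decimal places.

Laspeyres component (base-period weights):
ΣP(2005)Q(2006) = 48.68×6 + 1.12×471 = 292.08 + 527.52 = 819.6
ΣP(2005)Q(2005) = 48.68×8 + 1.12×365 = 389.44 + 408.8 = 798.24
L = 819.6 / 798.24 × 100 = 102.6759
Paasche component (current-period weights):
ΣP(2006)Q(2006) = 45.63×6 + 1.46×471 = 273.78 + 687.66 = 961.44
ΣP(2006)Q(2005) = 45.63×8 + 1.46×365 = 365.04 + 532.9 = 897.94
P = 961.44 / 897.94 × 100 = 107.0717
Fisher = √(L × P) = √(102.6759 × 107.0717) = 104.8508

104.85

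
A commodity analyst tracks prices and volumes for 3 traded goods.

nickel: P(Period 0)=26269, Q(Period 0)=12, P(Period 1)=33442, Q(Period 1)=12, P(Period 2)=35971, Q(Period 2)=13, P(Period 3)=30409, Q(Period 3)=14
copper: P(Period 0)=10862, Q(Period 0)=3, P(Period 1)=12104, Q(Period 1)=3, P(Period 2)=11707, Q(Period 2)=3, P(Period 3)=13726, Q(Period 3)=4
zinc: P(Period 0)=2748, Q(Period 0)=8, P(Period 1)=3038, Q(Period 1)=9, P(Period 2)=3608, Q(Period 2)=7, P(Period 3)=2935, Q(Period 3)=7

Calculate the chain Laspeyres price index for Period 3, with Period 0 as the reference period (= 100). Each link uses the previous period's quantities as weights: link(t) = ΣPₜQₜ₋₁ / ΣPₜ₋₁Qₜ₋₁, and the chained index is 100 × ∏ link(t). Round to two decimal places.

Link Period 0→Period 1:
ΣP(Period 1)Q(Period 0) = 33442×12 + 12104×3 + 3038×8 = 401304 + 36312 + 24304 = 461920
ΣP(Period 0)Q(Period 0) = 26269×12 + 10862×3 + 2748×8 = 315228 + 32586 + 21984 = 369798
link = 461920/369798 = 1.249114
Link Period 1→Period 2:
ΣP(Period 2)Q(Period 1) = 35971×12 + 11707×3 + 3608×9 = 431652 + 35121 + 32472 = 499245
ΣP(Period 1)Q(Period 1) = 33442×12 + 12104×3 + 3038×9 = 401304 + 36312 + 27342 = 464958
link = 499245/464958 = 1.073742
Link Period 2→Period 3:
ΣP(Period 3)Q(Period 2) = 30409×13 + 13726×3 + 2935×7 = 395317 + 41178 + 20545 = 457040
ΣP(Period 2)Q(Period 2) = 35971×13 + 11707×3 + 3608×7 = 467623 + 35121 + 25256 = 528000
link = 457040/528000 = 0.865606
Chained index = 100 × 1.249114 × 1.073742 × 0.865606 = 116.0974

116.10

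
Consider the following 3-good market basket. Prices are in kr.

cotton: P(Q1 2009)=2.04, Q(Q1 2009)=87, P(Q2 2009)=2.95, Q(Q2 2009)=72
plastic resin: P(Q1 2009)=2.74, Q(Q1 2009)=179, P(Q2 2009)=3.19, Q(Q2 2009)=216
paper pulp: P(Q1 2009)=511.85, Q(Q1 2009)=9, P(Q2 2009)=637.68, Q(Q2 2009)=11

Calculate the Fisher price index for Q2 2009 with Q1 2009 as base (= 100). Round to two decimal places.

Laspeyres component (base-period weights):
ΣP(Q2 2009)Q(Q1 2009) = 2.95×87 + 3.19×179 + 637.68×9 = 256.65 + 571.01 + 5739.12 = 6566.78
ΣP(Q1 2009)Q(Q1 2009) = 2.04×87 + 2.74×179 + 511.85×9 = 177.48 + 490.46 + 4606.65 = 5274.59
L = 6566.78 / 5274.59 × 100 = 124.4984
Paasche component (current-period weights):
ΣP(Q2 2009)Q(Q2 2009) = 2.95×72 + 3.19×216 + 637.68×11 = 212.4 + 689.04 + 7014.48 = 7915.92
ΣP(Q1 2009)Q(Q2 2009) = 2.04×72 + 2.74×216 + 511.85×11 = 146.88 + 591.84 + 5630.35 = 6369.07
P = 7915.92 / 6369.07 × 100 = 124.2869
Fisher = √(L × P) = √(124.4984 × 124.2869) = 124.3926

124.39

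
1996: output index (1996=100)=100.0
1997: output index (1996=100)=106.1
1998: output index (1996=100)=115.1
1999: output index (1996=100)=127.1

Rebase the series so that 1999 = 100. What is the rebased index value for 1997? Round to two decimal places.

83.48

Rebased(1997) = 106.1 / 127.1 × 100 = 83.4776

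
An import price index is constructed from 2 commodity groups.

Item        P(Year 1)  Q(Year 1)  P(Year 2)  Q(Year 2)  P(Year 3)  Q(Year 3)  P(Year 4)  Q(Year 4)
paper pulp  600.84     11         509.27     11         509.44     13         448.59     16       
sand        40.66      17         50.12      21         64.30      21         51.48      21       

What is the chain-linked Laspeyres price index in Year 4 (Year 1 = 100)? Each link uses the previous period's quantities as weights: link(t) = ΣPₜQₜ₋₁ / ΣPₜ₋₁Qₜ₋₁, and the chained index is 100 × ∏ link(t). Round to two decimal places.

80.10

Link Year 1→Year 2:
ΣP(Year 2)Q(Year 1) = 509.27×11 + 50.12×17 = 5601.97 + 852.04 = 6454.01
ΣP(Year 1)Q(Year 1) = 600.84×11 + 40.66×17 = 6609.24 + 691.22 = 7300.46
link = 6454.01/7300.46 = 0.884055
Link Year 2→Year 3:
ΣP(Year 3)Q(Year 2) = 509.44×11 + 64.30×21 = 5603.84 + 1350.3 = 6954.14
ΣP(Year 2)Q(Year 2) = 509.27×11 + 50.12×21 = 5601.97 + 1052.52 = 6654.49
link = 6954.14/6654.49 = 1.045030
Link Year 3→Year 4:
ΣP(Year 4)Q(Year 3) = 448.59×13 + 51.48×21 = 5831.67 + 1081.08 = 6912.75
ΣP(Year 3)Q(Year 3) = 509.44×13 + 64.30×21 = 6622.72 + 1350.3 = 7973.02
link = 6912.75/7973.02 = 0.867018
Chained index = 100 × 0.884055 × 1.045030 × 0.867018 = 80.1007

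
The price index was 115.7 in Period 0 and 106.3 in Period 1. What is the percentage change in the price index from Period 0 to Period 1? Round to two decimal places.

Change = (106.3 − 115.7) / 115.7 × 100
       = -9.4 / 115.7 × 100 = -8.1245%

-8.12%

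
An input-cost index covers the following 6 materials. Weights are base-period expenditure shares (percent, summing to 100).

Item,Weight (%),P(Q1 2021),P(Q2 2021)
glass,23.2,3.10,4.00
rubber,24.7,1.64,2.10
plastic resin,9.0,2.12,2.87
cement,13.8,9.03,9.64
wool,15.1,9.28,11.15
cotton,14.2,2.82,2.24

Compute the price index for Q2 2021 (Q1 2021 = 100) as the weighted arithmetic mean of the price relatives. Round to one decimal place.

117.9

glass: 23.2 × (4.00/3.10) = 23.2 × 1.290323 = 29.9355
rubber: 24.7 × (2.10/1.64) = 24.7 × 1.280488 = 31.6280
plastic resin: 9.0 × (2.87/2.12) = 9.0 × 1.353774 = 12.1840
cement: 13.8 × (9.64/9.03) = 13.8 × 1.067553 = 14.7322
wool: 15.1 × (11.15/9.28) = 15.1 × 1.201509 = 18.1428
cotton: 14.2 × (2.24/2.82) = 14.2 × 0.794326 = 11.2794
Index = Σ wᵢ·(p₁ᵢ/p₀ᵢ) = 29.9355 + 31.6280 + 12.1840 + 14.7322 + 18.1428 + 11.2794 = 117.9019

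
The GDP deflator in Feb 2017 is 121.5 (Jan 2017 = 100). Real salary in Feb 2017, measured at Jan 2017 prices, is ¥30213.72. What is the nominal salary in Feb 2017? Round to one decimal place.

Nominal = Real × (Index/100) = 30213.72 × (121.5/100)
        = 30213.72 × 1.215 = 36709.6698

36709.7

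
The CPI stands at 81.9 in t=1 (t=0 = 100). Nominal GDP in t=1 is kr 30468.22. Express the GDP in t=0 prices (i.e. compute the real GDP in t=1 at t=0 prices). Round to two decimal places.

Real = Nominal ÷ (Index/100) = 30468.22 ÷ (81.9/100)
     = 30468.22 ÷ 0.819 = 37201.7338

37201.73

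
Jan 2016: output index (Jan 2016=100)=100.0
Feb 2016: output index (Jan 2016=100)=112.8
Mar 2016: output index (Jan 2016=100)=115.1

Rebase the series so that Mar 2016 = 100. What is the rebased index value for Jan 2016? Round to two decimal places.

86.88

Rebased(Jan 2016) = 100.0 / 115.1 × 100 = 86.8810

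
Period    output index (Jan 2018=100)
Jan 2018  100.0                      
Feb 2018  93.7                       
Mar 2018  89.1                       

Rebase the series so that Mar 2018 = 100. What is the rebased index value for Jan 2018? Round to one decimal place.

Rebased(Jan 2018) = 100.0 / 89.1 × 100 = 112.2334

112.2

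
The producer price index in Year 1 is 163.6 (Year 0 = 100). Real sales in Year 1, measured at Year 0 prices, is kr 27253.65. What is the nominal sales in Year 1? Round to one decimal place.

Nominal = Real × (Index/100) = 27253.65 × (163.6/100)
        = 27253.65 × 1.636 = 44586.9714

44587.0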